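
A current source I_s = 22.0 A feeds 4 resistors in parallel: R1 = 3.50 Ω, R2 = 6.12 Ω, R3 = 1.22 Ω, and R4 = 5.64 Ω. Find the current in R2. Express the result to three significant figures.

I ≈ 2.49 A

ΣG = 1/3.50 + 1/6.12 + 1/1.22 + 1/5.64 = 1.446.
R2 takes the fraction G_k/ΣG = 0.1634/1.446 = 0.1130, so I = 22.0 × 0.1130 = 2.486 A.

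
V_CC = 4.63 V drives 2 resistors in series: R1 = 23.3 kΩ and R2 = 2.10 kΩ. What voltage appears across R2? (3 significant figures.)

V ≈ 0.383 V

Series total: ΣR = 23.3 + 2.10 = 25.40 kΩ.
V = V_CC · R/ΣR = 4.63 × 0.08268 = 0.3828 V.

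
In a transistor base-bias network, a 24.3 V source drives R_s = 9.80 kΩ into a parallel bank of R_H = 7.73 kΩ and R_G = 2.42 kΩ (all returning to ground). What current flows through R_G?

Equivalent of the parallel group: R_p = 1.843 kΩ.
V_A by voltage divider: V_A = 24.3 × 1.843/(9.80 + 1.843) = 3.847 V.
I(R_G) = V_A / R_G = 3.847/2.42 = 1.589 mA.

I ≈ 1.59 mA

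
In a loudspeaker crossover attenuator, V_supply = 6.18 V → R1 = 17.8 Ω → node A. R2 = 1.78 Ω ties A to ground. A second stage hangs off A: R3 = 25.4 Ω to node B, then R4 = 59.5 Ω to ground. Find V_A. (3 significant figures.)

Node A sees R2 in parallel with the series input of stage 2, R3 + R4 = 84.90 Ω.
R2 ‖ (R3+R4) = 1.743 Ω.
So V_A = 6.18 × 0.08921 = 0.5513 V.

V_A ≈ 0.551 V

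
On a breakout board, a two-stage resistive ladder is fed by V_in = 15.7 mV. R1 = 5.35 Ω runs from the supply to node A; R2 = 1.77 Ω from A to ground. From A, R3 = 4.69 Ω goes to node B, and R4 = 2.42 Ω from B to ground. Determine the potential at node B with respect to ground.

Looking into the second stage from A: R3 + R4 = 7.110 Ω appears in parallel with R2.
R2 ‖ (R3+R4) = 1.417 Ω.
So V_A = 15.7 × 0.2094 = 3.288 mV.
Stage 2 is unloaded, so V_B = V_A · R4/(R3+R4) = 3.288 × 2.42/7.110 = 1.119 mV.

V_B ≈ 1.12 mV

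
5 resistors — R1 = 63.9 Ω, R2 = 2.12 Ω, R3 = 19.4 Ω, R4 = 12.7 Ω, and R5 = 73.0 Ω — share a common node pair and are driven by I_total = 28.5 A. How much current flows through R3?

I ≈ 2.33 A

Conductances: ΣG = 1/63.9 + 1/2.12 + 1/19.4 + 1/12.7 + 1/73.0 = 0.6313 (1/Ω).
Current divider: I(R3) = I_total · G_k/ΣG = 28.5 × (0.05155/0.6313) = 28.5 × 0.08165 = 2.327 A.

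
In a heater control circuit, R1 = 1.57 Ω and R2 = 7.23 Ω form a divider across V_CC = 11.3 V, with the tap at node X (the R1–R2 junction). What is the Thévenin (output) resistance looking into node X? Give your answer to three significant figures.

R_th ≈ 1.29 Ω

With V_CC suppressed (replaced by a short), R_th = R1 ‖ R2 = (1.570 × 7.23)/(1.570 + 7.23) = 1.290 Ω.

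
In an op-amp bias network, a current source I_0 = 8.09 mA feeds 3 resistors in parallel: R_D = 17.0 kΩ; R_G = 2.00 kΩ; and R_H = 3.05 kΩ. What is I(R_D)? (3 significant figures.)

Conductances: ΣG = 1/17.0 + 1/2.00 + 1/3.05 = 0.8867 (1/kΩ).
By the current-divider rule, I = I_0 · G_k/ΣG = 8.09 × 0.06634 = 0.5367 mA.

I ≈ 0.537 mA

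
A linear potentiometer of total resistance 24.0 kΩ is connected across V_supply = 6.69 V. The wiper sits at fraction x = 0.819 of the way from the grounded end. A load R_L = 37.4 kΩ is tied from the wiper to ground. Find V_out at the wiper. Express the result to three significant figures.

V_out ≈ 5.00 V

Split the track: R_lower = x·R_p = 19.66 kΩ, R_upper = (1−x)·R_p = 4.344 kΩ.
(x·R_p) ‖ R_L = 12.88 kΩ.
Loaded-divider output: V_out = 6.69 × 0.7479 = 5.003 V.
(Unloaded: V_out = x·V_supply = 5.48 V.)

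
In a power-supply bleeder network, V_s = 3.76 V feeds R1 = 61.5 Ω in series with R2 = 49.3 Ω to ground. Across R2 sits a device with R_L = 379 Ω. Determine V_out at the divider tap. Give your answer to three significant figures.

V_out ≈ 1.56 V

The load sits in parallel with R2, giving an effective lower resistance R2' = R2·R_L/(R2+R_L) = 43.63 Ω.
Voltage divider with the loaded lower leg: V_out = 3.76 × 43.63/(61.5 + 43.63) = 3.76 × 0.4150 = 1.560 V.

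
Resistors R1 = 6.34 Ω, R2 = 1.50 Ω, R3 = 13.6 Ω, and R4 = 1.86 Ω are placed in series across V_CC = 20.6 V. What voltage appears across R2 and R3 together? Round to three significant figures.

Series total: ΣR = 6.34 + 1.50 + 13.6 + 1.86 = 23.30 Ω.
R_{R2..R3} = 1.50 + 13.6 = 15.10 Ω.
By the voltage-divider rule, V = 20.6 × 15.10/23.30 = 13.35 V.

V ≈ 13.4 V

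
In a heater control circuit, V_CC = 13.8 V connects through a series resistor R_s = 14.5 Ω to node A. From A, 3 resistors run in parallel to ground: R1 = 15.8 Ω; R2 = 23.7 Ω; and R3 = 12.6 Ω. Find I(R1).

I ≈ 0.237 A

Combine the parallel branches: R_p = (1/15.8 + 1/23.7 + 1/12.6)⁻¹ = 5.410 Ω.
Node voltage V_A = V_CC · R_p/(R_s + R_p) = 13.8 × 0.2717 = 3.750 V.
Branch current I = V_A/R1 = 3.750/15.8 = 0.2373 A.
(Equivalently: I_total = 0.6931 A, then current-divider fraction G_k/ΣG = 0.3424.)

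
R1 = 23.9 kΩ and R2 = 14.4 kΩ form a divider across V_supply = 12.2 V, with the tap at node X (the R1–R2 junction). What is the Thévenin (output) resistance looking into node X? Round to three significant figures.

R_th ≈ 8.99 kΩ

Zeroing V_supply shorts the top of R1 to ground, so R_th = R1 ‖ R2 = 8.986 kΩ.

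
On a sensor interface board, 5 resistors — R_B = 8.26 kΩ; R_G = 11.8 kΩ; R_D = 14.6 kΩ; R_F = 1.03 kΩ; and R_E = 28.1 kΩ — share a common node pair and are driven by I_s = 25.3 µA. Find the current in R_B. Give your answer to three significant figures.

ΣG = 1/8.26 + 1/11.8 + 1/14.6 + 1/1.03 + 1/28.1 = 1.281.
Current divider: I(R_B) = I_s · G_k/ΣG = 25.3 × (0.1211/1.281) = 25.3 × 0.09453 = 2.392 µA.

I ≈ 2.39 µA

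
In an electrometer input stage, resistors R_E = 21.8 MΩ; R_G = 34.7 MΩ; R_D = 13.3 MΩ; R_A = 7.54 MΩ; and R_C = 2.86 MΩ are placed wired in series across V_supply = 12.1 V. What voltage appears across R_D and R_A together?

V ≈ 3.14 V

ΣR = 21.8 + 34.7 + 13.3 + 7.54 + 2.86 = 80.20 MΩ.
R_{R_D..R_A} = 13.3 + 7.54 = 20.84 MΩ.
Voltage divider: V = V_supply · (20.84 / 80.20) = 12.1 × 0.2599 = 3.144 V.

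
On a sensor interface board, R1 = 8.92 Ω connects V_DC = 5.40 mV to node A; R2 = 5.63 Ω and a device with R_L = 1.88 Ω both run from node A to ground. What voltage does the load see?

V_out ≈ 0.737 mV

R2 ‖ R_L = (5.63 × 1.88)/(5.63 + 1.88) = 1.409 Ω.
Voltage divider with the loaded lower leg: V_out = 5.40 × 1.409/(8.92 + 1.409) = 5.40 × 0.1364 = 0.7368 mV.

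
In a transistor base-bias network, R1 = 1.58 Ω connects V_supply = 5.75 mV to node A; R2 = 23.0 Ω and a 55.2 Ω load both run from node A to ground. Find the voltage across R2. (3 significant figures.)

R2 ‖ R_L = (23.0 × 55.2)/(23.0 + 55.2) = 16.24 Ω.
Now apply the divider: V_out = 5.75 × 0.9113 = 5.240 mV.

V_out ≈ 5.24 mV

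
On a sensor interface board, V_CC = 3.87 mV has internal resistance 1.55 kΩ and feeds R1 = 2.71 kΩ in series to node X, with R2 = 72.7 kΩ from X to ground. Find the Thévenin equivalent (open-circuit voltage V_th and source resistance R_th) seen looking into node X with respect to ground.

R1' = 1.55 + 2.71 = 4.260 kΩ (source resistance + R1).
V_th is the unloaded tap voltage: V_CC · R2/(R1'+R2) = 3.87 × 0.9446 = 3.656 mV.
Zeroing V_CC shorts the top of R1' to ground, so R_th = R1' ‖ R2 = 4.024 kΩ.

V_th ≈ 3.66 mV, R_th ≈ 4.02 kΩ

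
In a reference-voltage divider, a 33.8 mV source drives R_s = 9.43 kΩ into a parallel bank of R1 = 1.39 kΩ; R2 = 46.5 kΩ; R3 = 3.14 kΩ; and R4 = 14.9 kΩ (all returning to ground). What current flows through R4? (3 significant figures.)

I ≈ 0.195 µA

Parallel bank: R_p = 1/(1/1.39 + 1/46.5 + 1/3.14 + 1/14.9) = 0.8877 kΩ.
Node voltage V_A = V_s · R_p/(R_s + R_p) = 33.8 × 0.08604 = 2.908 mV.
I(R4) = V_A / R4 = 2.908/14.9 = 0.1952 µA.
(Equivalently: I_total = 3.276 µA, then current-divider fraction G_k/ΣG = 0.05958.)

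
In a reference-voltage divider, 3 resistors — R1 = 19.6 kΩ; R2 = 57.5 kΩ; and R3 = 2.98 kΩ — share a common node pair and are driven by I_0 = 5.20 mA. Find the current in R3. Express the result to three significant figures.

ΣG = 1/19.6 + 1/57.5 + 1/2.98 = 0.4040.
By the current-divider rule, I = I_0 · G_k/ΣG = 5.20 × 0.8307 = 4.319 mA.

I ≈ 4.32 mA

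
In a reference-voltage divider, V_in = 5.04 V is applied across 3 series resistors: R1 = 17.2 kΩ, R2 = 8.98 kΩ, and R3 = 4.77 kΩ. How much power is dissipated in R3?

P ≈ 0.126 mW

The common current is I = 5.04/30.95 = 0.1628 mA.
V(R3) = I·R = 0.7768 V; P = V·I = 0.7768 × 0.1628 = 0.1265 mW.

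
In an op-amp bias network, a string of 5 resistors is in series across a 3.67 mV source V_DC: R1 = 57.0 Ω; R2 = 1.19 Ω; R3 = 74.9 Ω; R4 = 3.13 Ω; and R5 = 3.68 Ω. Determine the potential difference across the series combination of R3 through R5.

V ≈ 2.14 mV

ΣR = 57.0 + 1.19 + 74.9 + 3.13 + 3.68 = 139.9 Ω.
R_{R3..R5} = 74.9 + 3.13 + 3.68 = 81.71 Ω.
By the voltage-divider rule, V = 3.67 × 81.71/139.9 = 2.144 mV.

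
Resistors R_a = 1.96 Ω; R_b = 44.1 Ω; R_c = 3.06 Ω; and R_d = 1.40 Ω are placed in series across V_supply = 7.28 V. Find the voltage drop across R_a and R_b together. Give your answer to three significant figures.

Series total: ΣR = 1.96 + 44.1 + 3.06 + 1.40 = 50.52 Ω.
R_{R_a..R_b} = 1.96 + 44.1 = 46.06 Ω.
Voltage divider: V = V_supply · (46.06 / 50.52) = 7.28 × 0.9117 = 6.637 V.

V ≈ 6.64 V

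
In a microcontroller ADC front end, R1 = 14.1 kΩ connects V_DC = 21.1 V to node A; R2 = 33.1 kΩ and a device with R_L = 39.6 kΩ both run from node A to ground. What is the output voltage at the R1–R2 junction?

V_out ≈ 11.8 V

First combine the lower leg with the load: R2 ‖ R_L = 18.03 kΩ.
Then V_out = V_DC · R2'/(R1 + R2') = 21.1 × 18.03/32.13 = 11.84 V.
(Unloaded it would be 14.8 V; the load pulls it down.)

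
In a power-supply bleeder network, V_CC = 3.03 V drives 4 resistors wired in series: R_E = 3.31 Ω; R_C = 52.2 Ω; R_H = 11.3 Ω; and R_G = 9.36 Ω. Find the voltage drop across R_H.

V ≈ 0.450 V

Series total: ΣR = 3.31 + 52.2 + 11.3 + 9.36 = 76.17 Ω.
Voltage divider: V = V_CC · (11.30 / 76.17) = 3.03 × 0.1484 = 0.4495 V.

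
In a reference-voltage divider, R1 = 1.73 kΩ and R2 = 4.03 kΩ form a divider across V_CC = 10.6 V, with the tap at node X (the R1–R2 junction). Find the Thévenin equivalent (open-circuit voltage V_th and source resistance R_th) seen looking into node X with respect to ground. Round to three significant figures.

V_th ≈ 7.42 V, R_th ≈ 1.21 kΩ

Open-circuit (no load on X): V_th = V_CC · R2/(R1 + R2) = 10.6 × 4.03/(1.730 + 4.03) = 7.416 V.
With V_CC suppressed (replaced by a short), R_th = R1 ‖ R2 = (1.730 × 4.03)/(1.730 + 4.03) = 1.210 kΩ.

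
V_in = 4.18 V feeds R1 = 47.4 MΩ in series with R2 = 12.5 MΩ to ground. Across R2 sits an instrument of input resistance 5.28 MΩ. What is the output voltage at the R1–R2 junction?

First combine the lower leg with the load: R2 ‖ R_L = 3.712 MΩ.
Then V_out = V_in · R2'/(R1 + R2') = 4.18 × 3.712/51.11 = 0.3036 V.
(Unloaded it would be 0.872 V; the load pulls it down.)

V_out ≈ 0.304 V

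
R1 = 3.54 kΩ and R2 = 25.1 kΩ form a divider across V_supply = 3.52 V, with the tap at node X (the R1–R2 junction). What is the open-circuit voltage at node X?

V_th ≈ 3.08 V

With X open, the divider is unloaded: V_th = 3.52 × 25.1/28.64 = 3.085 V.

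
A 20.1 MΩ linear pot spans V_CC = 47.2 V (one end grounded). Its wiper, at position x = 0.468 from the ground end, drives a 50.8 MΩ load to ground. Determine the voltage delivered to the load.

Split the track: R_lower = x·R_p = 9.407 MΩ, R_upper = (1−x)·R_p = 10.69 MΩ.
(x·R_p) ‖ R_L = 7.937 MΩ.
Then V_out = V_CC · 7.937/(10.69 + 7.937) = 20.11 V.

V_out ≈ 20.1 V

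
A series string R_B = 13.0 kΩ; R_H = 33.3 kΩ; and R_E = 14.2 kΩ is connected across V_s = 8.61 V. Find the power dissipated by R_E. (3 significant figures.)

Series current I = V_s/ΣR = 8.61/60.50 = 0.1423 mA.
P(R_E) = I²·R_E = (0.1423)² × 14.2 = 0.2876 mW.

P ≈ 0.288 mW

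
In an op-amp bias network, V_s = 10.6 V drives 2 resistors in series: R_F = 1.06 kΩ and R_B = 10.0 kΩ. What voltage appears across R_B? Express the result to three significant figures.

V ≈ 9.58 V

Total series resistance ΣR = 1.06 + 10.0 = 11.06 kΩ.
V = V_s · R/ΣR = 10.6 × 0.9042 = 9.584 V.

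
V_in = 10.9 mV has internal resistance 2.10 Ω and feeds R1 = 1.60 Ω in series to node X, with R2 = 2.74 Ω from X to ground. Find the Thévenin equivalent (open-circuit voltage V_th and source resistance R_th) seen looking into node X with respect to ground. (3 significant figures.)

R1' = 2.10 + 1.60 = 3.700 Ω (source resistance + R1).
Open-circuit (no load on X): V_th = V_in · R2/(R1' + R2) = 10.9 × 2.74/(3.700 + 2.74) = 4.638 mV.
Looking into X with the source shorted: R_th = R1'·R2/(R1'+R2) = 3.700 × 2.74/6.440 = 1.574 Ω.

V_th ≈ 4.64 mV, R_th ≈ 1.57 Ω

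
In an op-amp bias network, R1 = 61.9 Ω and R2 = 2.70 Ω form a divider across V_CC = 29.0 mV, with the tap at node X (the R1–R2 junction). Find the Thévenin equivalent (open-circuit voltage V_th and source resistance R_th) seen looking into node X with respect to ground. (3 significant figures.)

V_th ≈ 1.21 mV, R_th ≈ 2.59 Ω

Open-circuit (no load on X): V_th = V_CC · R2/(R1 + R2) = 29.0 × 2.70/(61.90 + 2.70) = 1.212 mV.
Zeroing V_CC shorts the top of R1 to ground, so R_th = R1 ‖ R2 = 2.587 Ω.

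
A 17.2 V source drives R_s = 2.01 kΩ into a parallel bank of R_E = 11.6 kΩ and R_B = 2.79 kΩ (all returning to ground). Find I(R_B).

Equivalent of the parallel group: R_p = 2.249 kΩ.
V_A = 17.2 × 2.249/4.259 = 9.083 V.
I(R_B) = V_A / R_B = 9.083/2.79 = 3.255 mA.

I ≈ 3.26 mA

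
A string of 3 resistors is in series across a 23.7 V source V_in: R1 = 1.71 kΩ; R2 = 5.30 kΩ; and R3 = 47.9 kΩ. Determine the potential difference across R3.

V ≈ 20.7 V

Series total: ΣR = 1.71 + 5.30 + 47.9 = 54.91 kΩ.
V = V_in · R/ΣR = 23.7 × 0.8723 = 20.67 V.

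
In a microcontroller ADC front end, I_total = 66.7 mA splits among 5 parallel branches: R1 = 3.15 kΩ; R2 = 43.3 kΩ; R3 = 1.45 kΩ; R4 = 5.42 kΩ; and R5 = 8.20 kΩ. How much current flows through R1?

ΣG = 1/3.15 + 1/43.3 + 1/1.45 + 1/5.42 + 1/8.20 = 1.337.
R1 takes the fraction G_k/ΣG = 0.3175/1.337 = 0.2375, so I = 66.7 × 0.2375 = 15.84 mA.

I ≈ 15.8 mA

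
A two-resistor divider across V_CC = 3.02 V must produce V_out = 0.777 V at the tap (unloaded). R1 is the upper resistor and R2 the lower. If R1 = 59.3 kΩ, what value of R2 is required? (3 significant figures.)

V_out/V_CC = R2/(R1+R2) = 0.2573.
So R2 = R1 · V_out/(V_CC − V_out) = 59.3 × 0.777/(3.02 − 0.777) = 59.3 × 0.3464 = 20.54 kΩ.

R2 ≈ 20.5 kΩ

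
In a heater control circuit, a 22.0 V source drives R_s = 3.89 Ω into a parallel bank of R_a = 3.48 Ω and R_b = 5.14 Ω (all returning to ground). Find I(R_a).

Equivalent of the parallel group: R_p = 2.075 Ω.
V_A by voltage divider: V_A = 22.0 × 2.075/(3.89 + 2.075) = 7.653 V.
I(R_a) = V_A / R_a = 7.653/3.48 = 2.199 A.

I ≈ 2.20 A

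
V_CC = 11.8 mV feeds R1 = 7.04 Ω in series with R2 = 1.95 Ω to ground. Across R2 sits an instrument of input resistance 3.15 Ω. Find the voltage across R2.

First combine the lower leg with the load: R2 ‖ R_L = 1.204 Ω.
Then V_out = V_CC · R2'/(R1 + R2') = 11.8 × 1.204/8.244 = 1.724 mV.

V_out ≈ 1.72 mV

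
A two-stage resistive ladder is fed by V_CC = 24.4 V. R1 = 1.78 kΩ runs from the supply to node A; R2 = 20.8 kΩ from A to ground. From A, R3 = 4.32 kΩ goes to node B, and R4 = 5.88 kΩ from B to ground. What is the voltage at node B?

Node A sees R2 in parallel with the series input of stage 2, R3 + R4 = 10.20 kΩ.
R2 ‖ (R3+R4) = 6.844 kΩ.
So V_A = 24.4 × 0.7936 = 19.36 V.
Stage 2 is unloaded, so V_B = V_A · R4/(R3+R4) = 19.36 × 5.88/10.20 = 11.16 V.

V_B ≈ 11.2 V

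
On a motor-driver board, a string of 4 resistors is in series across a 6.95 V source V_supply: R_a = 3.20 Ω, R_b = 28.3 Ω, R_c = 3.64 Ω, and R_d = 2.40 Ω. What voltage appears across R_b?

V ≈ 5.24 V

Total series resistance ΣR = 3.20 + 28.3 + 3.64 + 2.40 = 37.54 Ω.
By the voltage-divider rule, V = 6.95 × 28.30/37.54 = 5.239 V.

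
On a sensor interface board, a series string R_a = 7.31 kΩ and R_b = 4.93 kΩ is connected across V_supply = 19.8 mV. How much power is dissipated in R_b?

P ≈ 12.9 nW

Series current I = V_supply/ΣR = 19.8/12.24 = 1.618 µA.
V(R_b) = I·R = 7.975 mV; P = V·I = 7.975 × 1.618 = 12.90 nW.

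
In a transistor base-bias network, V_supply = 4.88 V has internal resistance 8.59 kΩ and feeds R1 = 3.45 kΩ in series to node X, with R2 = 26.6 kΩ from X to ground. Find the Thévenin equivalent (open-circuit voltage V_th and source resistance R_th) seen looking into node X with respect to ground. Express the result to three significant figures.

V_th ≈ 3.36 V, R_th ≈ 8.29 kΩ

R1' = 8.59 + 3.45 = 12.04 kΩ (source resistance + R1).
With X open, the divider is unloaded: V_th = 4.88 × 26.6/38.64 = 3.359 V.
With V_supply suppressed (replaced by a short), R_th = R1' ‖ R2 = (12.04 × 26.6)/(12.04 + 26.6) = 8.288 kΩ.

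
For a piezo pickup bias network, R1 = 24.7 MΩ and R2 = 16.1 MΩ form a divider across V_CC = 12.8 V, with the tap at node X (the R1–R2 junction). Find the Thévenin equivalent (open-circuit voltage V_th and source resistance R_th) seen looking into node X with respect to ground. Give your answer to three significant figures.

With X open, the divider is unloaded: V_th = 12.8 × 16.1/40.80 = 5.051 V.
With V_CC suppressed (replaced by a short), R_th = R1 ‖ R2 = (24.70 × 16.1)/(24.70 + 16.1) = 9.747 MΩ.

V_th ≈ 5.05 V, R_th ≈ 9.75 MΩ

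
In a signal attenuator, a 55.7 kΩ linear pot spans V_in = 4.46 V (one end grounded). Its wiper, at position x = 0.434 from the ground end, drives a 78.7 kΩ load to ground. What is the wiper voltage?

The pot divides into 31.53 kΩ above the wiper and 24.17 kΩ below.
(x·R_p) ‖ R_L = 18.49 kΩ.
Loaded-divider output: V_out = 4.46 × 0.3697 = 1.649 V.
(Unloaded: V_out = x·V_in = 1.94 V.)

V_out ≈ 1.65 V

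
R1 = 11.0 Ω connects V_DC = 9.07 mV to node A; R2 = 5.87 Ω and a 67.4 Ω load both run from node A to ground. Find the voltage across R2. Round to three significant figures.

First combine the lower leg with the load: R2 ‖ R_L = 5.400 Ω.
Then V_out = V_DC · R2'/(R1 + R2') = 9.07 × 5.400/16.40 = 2.986 mV.

V_out ≈ 2.99 mV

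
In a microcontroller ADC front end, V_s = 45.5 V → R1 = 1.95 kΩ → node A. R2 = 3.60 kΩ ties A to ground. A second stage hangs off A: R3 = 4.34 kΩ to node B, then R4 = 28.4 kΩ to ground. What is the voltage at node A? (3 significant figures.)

V_A ≈ 28.4 V

Node A sees R2 in parallel with the series input of stage 2, R3 + R4 = 32.74 kΩ.
R2 ‖ (R3+R4) = 3.243 kΩ.
V_A = 45.5 × 3.243/(1.95 + 3.243) = 28.42 V.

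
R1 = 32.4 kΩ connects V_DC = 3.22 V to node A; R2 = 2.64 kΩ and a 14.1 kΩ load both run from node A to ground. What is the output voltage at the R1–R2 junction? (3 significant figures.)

R2 ‖ R_L = (2.64 × 14.1)/(2.64 + 14.1) = 2.224 kΩ.
Then V_out = V_DC · R2'/(R1 + R2') = 3.22 × 2.224/34.62 = 0.2068 V.
(Unloaded it would be 0.243 V; the load pulls it down.)

V_out ≈ 0.207 V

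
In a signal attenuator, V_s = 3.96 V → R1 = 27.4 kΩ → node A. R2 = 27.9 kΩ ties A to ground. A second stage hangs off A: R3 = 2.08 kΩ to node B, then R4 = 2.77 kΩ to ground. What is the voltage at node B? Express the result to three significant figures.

The second stage (R3 + R4 = 4.850 kΩ) loads node A in parallel with R2.
Effective lower resistance at A: R2 ‖ 4.850 = 4.132 kΩ.
V_A = 3.96 × 4.132/(27.4 + 4.132) = 0.5189 V.
Then the unloaded second divider: V_B = V_A × R4/(R3+R4) = 0.5189 × 0.5711 = 0.2964 V.

V_B ≈ 0.296 V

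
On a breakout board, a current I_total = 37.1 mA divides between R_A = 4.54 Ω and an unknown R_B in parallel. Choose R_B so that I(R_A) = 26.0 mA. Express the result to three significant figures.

Two-branch current divider: I_A = I_total · R_B/(R_A + R_B).
26.0/37.1 = R_B/(R_A + R_B) → R_B = R_A · (0.7008)/(1 − 0.7008) = 4.54 × 2.342 = 10.63 Ω.

R_B ≈ 10.6 Ω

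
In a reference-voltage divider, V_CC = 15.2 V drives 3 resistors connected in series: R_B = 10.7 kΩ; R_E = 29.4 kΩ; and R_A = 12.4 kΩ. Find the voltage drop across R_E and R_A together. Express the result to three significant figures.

Total series resistance ΣR = 10.7 + 29.4 + 12.4 = 52.50 kΩ.
R_{R_E..R_A} = 29.4 + 12.4 = 41.80 kΩ.
V = V_CC · R/ΣR = 15.2 × 0.7962 = 12.10 V.

V ≈ 12.1 V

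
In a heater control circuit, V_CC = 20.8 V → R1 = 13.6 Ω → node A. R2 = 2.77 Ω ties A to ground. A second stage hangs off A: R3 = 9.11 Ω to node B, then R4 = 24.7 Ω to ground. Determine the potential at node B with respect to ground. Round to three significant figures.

V_B ≈ 2.41 V

Node A sees R2 in parallel with the series input of stage 2, R3 + R4 = 33.81 Ω.
R2 ‖ (R3+R4) = 2.560 Ω.
So V_A = 20.8 × 0.1584 = 3.295 V.
V_B = V_A × 0.7306 = 2.407 V.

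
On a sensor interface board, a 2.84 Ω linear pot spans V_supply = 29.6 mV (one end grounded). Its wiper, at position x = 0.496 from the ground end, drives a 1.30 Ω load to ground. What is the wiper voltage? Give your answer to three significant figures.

V_out ≈ 9.50 mV

The pot divides into 1.431 Ω above the wiper and 1.409 Ω below.
R_L loads the lower segment: effective lower R = 0.6761 Ω.
V_out = 29.6 × 0.6761/(1.431 + 0.6761) = 9.496 mV.
(Unloaded: V_out = x·V_supply = 14.7 mV.)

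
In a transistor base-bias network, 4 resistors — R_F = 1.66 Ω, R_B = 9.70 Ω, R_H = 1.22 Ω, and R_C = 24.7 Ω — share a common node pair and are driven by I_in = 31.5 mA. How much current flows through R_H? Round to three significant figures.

I ≈ 16.5 mA

Conductances: ΣG = 1/1.66 + 1/9.70 + 1/1.22 + 1/24.7 = 1.566 (1/Ω).
R_H takes the fraction G_k/ΣG = 0.8197/1.566 = 0.5235, so I = 31.5 × 0.5235 = 16.49 mA.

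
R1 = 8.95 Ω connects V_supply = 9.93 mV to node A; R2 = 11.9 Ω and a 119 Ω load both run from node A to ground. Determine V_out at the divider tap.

V_out ≈ 5.43 mV

R2 ‖ R_L = (11.9 × 119)/(11.9 + 119) = 10.82 Ω.
Voltage divider with the loaded lower leg: V_out = 9.93 × 10.82/(8.95 + 10.82) = 9.93 × 0.5473 = 5.434 mV.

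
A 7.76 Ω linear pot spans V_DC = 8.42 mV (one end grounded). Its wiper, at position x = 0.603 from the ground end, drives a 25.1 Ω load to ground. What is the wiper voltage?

Split the track: R_lower = x·R_p = 4.679 Ω, R_upper = (1−x)·R_p = 3.081 Ω.
Lower segment in parallel with the load: 4.679 ‖ 25.1 = 3.944 Ω.
Loaded-divider output: V_out = 8.42 × 0.5614 = 4.727 mV.

V_out ≈ 4.73 mV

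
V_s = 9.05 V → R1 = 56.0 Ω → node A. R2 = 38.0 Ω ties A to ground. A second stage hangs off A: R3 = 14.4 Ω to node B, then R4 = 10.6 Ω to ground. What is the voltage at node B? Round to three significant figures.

V_B ≈ 0.814 V

Looking into the second stage from A: R3 + R4 = 25.00 Ω appears in parallel with R2.
Effective lower resistance at A: R2 ‖ 25.00 = 15.08 Ω.
V_A = 9.05 × 15.08/(56.0 + 15.08) = 1.920 V.
Then the unloaded second divider: V_B = V_A × R4/(R3+R4) = 1.920 × 0.4240 = 0.8141 V.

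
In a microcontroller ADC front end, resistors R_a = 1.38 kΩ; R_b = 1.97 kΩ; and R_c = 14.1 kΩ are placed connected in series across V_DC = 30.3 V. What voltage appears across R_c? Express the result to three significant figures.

ΣR = 1.38 + 1.97 + 14.1 = 17.45 kΩ.
By the voltage-divider rule, V = 30.3 × 14.10/17.45 = 24.48 V.

V ≈ 24.5 V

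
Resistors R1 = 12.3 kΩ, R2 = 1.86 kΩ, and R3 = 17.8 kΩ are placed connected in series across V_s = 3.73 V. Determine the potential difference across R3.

V ≈ 2.08 V

Total series resistance ΣR = 12.3 + 1.86 + 17.8 = 31.96 kΩ.
Voltage divider: V = V_s · (17.80 / 31.96) = 3.73 × 0.5569 = 2.077 V.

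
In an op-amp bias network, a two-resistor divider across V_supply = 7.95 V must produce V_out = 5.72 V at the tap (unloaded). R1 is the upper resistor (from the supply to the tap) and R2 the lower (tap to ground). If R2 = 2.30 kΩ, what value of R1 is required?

R1 ≈ 0.897 kΩ

Required fraction k = V_out/V_supply = 0.7195.
Rearranging, R1 = R2·(1−k)/k = 2.30 × 0.3899 = 0.8967 kΩ.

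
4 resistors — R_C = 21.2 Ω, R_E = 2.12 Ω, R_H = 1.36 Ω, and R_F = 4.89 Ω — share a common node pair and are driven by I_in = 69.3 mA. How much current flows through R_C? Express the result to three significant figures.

I ≈ 2.24 mA

ΣG = 1/21.2 + 1/2.12 + 1/1.36 + 1/4.89 = 1.459.
Current divider: I(R_C) = I_in · G_k/ΣG = 69.3 × (0.04717/1.459) = 69.3 × 0.03234 = 2.241 mA.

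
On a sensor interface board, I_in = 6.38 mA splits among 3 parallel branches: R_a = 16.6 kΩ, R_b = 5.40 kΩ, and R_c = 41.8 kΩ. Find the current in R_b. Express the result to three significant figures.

ΣG = 1/16.6 + 1/5.40 + 1/41.8 = 0.2693.
By the current-divider rule, I = I_in · G_k/ΣG = 6.38 × 0.6875 = 4.386 mA.

I ≈ 4.39 mA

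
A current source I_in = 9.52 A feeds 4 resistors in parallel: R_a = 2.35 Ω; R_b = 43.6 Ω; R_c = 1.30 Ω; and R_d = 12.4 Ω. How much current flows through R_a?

I ≈ 3.12 A

Total conductance ΣG = 1/2.35 + 1/43.6 + 1/1.30 + 1/12.4 = 1.298 (units of 1/Ω).
R_a takes the fraction G_k/ΣG = 0.4255/1.298 = 0.3277, so I = 9.52 × 0.3277 = 3.120 A.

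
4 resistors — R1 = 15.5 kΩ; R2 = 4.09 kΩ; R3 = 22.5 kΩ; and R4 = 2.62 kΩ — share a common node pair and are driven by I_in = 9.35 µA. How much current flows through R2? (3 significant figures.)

Conductances: ΣG = 1/15.5 + 1/4.09 + 1/22.5 + 1/2.62 = 0.7351 (1/kΩ).
Current divider: I(R2) = I_in · G_k/ΣG = 9.35 × (0.2445/0.7351) = 9.35 × 0.3326 = 3.110 µA.

I ≈ 3.11 µA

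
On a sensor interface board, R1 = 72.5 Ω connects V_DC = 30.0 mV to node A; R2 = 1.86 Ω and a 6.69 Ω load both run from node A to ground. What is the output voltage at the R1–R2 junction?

V_out ≈ 0.590 mV

First combine the lower leg with the load: R2 ‖ R_L = 1.455 Ω.
Voltage divider with the loaded lower leg: V_out = 30.0 × 1.455/(72.5 + 1.455) = 30.0 × 0.01968 = 0.5904 mV.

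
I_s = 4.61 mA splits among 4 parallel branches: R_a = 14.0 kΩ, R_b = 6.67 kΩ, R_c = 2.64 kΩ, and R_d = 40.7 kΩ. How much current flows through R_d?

ΣG = 1/14.0 + 1/6.67 + 1/2.64 + 1/40.7 = 0.6247.
Current divider: I(R_d) = I_s · G_k/ΣG = 4.61 × (0.02457/0.6247) = 4.61 × 0.03933 = 0.1813 mA.

I ≈ 0.181 mA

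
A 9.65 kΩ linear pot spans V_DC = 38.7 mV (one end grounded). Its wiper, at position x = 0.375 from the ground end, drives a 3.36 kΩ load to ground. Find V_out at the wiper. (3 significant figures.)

Lower segment x·R_p = 3.619 kΩ; upper segment (1−x)·R_p = 6.031 kΩ.
(x·R_p) ‖ R_L = 1.742 kΩ.
V_out = 38.7 × 1.742/(6.031 + 1.742) = 8.674 mV.
(Unloaded: V_out = x·V_DC = 14.5 mV.)

V_out ≈ 8.67 mV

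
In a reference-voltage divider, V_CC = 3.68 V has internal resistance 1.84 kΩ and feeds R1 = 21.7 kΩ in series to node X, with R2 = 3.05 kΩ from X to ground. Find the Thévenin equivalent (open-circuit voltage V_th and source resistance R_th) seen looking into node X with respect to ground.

V_th ≈ 0.422 V, R_th ≈ 2.70 kΩ

R1' = 1.84 + 21.7 = 23.54 kΩ (source resistance + R1).
With X open, the divider is unloaded: V_th = 3.68 × 3.05/26.59 = 0.4221 V.
Zeroing V_CC shorts the top of R1' to ground, so R_th = R1' ‖ R2 = 2.700 kΩ.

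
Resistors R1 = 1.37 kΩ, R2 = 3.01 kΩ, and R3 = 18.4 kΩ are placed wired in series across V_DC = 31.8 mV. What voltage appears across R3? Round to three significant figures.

Series total: ΣR = 1.37 + 3.01 + 18.4 = 22.78 kΩ.
V = V_DC · R/ΣR = 31.8 × 0.8077 = 25.69 mV.

V ≈ 25.7 mV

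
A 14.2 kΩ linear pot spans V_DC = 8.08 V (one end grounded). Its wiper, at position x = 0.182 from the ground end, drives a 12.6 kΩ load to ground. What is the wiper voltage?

The pot divides into 11.62 kΩ above the wiper and 2.584 kΩ below.
Lower segment in parallel with the load: 2.584 ‖ 12.6 = 2.145 kΩ.
Then V_out = V_DC · 2.145/(11.62 + 2.145) = 1.259 V.
(Unloaded: V_out = x·V_DC = 1.47 V.)

V_out ≈ 1.26 V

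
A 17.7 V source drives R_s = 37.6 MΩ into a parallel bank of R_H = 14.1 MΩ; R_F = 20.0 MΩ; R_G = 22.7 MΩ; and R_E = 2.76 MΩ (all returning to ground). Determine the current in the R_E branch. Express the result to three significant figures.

I ≈ 0.308 µA

Combine the parallel branches: R_p = (1/14.1 + 1/20.0 + 1/22.7 + 1/2.76)⁻¹ = 1.896 MΩ.
V_A = 17.7 × 1.896/39.50 = 0.8499 V.
I(R_E) = V_A / R_E = 0.8499/2.76 = 0.3079 µA.
(Check via current divider: I_total = 0.4481 µA; share G_k/ΣG = 0.6871 → same result.)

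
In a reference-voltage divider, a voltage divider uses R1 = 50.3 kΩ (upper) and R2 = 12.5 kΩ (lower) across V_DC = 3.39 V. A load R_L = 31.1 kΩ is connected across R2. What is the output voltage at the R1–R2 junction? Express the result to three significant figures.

The load sits in parallel with R2, giving an effective lower resistance R2' = R2·R_L/(R2+R_L) = 8.916 kΩ.
Then V_out = V_DC · R2'/(R1 + R2') = 3.39 × 8.916/59.22 = 0.5104 V.
(Unloaded it would be 0.675 V; the load pulls it down.)

V_out ≈ 0.510 V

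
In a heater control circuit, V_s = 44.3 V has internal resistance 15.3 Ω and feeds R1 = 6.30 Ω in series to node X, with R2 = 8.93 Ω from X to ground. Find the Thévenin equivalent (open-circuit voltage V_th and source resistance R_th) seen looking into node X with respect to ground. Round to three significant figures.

V_th ≈ 13.0 V, R_th ≈ 6.32 Ω

R1' = 15.3 + 6.30 = 21.60 Ω (source resistance + R1).
With X open, the divider is unloaded: V_th = 44.3 × 8.93/30.53 = 12.96 V.
Looking into X with the source shorted: R_th = R1'·R2/(R1'+R2) = 21.60 × 8.93/30.53 = 6.318 Ω.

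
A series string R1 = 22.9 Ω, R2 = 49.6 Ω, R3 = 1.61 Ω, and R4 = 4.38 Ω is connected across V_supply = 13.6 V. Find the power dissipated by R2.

P ≈ 1.49 W

ΣR = 78.49 Ω → I = 13.6/78.49 = 0.1733 A.
V(R2) = I·R = 8.594 V; P = V·I = 8.594 × 0.1733 = 1.489 W.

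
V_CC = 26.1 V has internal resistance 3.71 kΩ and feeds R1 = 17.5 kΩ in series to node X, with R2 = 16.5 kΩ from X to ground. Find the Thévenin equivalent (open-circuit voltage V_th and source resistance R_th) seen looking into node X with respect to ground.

R1' = 3.71 + 17.5 = 21.21 kΩ (source resistance + R1).
With X open, the divider is unloaded: V_th = 26.1 × 16.5/37.71 = 11.42 V.
Zeroing V_CC shorts the top of R1' to ground, so R_th = R1' ‖ R2 = 9.280 kΩ.

V_th ≈ 11.4 V, R_th ≈ 9.28 kΩ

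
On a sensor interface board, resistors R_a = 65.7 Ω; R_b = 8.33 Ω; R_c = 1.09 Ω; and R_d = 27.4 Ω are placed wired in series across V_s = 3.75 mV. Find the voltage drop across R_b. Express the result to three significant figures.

Series total: ΣR = 65.7 + 8.33 + 1.09 + 27.4 = 102.5 Ω.
Voltage divider: V = V_s · (8.330 / 102.5) = 3.75 × 0.08125 = 0.3047 mV.

V ≈ 0.305 mV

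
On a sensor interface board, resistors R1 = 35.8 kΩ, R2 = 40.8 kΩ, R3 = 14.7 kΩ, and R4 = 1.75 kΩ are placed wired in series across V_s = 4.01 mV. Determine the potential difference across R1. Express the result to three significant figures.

Series total: ΣR = 35.8 + 40.8 + 14.7 + 1.75 = 93.05 kΩ.
Voltage divider: V = V_s · (35.80 / 93.05) = 4.01 × 0.3847 = 1.543 mV.

V ≈ 1.54 mV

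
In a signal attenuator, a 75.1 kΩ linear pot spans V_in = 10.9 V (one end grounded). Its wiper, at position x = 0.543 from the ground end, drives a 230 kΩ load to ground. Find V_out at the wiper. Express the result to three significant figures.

The pot divides into 34.32 kΩ above the wiper and 40.78 kΩ below.
R_L loads the lower segment: effective lower R = 34.64 kΩ.
V_out = 10.9 × 34.64/(34.32 + 34.64) = 5.475 V.

V_out ≈ 5.48 V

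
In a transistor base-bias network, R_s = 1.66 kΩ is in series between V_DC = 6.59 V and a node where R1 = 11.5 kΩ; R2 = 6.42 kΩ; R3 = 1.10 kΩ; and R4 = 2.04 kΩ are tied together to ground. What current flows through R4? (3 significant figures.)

Equivalent of the parallel group: R_p = 0.6090 kΩ.
Node voltage V_A = V_DC · R_p/(R_s + R_p) = 6.59 × 0.2684 = 1.769 V.
I(R4) = V_A / R4 = 1.769/2.04 = 0.8670 mA.
(Equivalently: I_total = 2.904 mA, then current-divider fraction G_k/ΣG = 0.2985.)

I ≈ 0.867 mA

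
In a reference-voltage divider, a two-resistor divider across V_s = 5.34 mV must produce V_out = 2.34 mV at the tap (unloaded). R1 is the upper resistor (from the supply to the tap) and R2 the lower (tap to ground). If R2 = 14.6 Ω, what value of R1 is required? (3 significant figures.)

R1 ≈ 18.7 Ω

The divider ratio is R2/(R1+R2) = 2.34/5.34 = 0.4382.
Rearranging, R1 = R2·(1−k)/k = 14.6 × 1.282 = 18.72 Ω.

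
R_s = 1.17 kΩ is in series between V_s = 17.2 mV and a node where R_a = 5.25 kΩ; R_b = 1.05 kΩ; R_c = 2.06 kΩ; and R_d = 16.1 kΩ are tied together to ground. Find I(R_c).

I ≈ 2.80 µA

Equivalent of the parallel group: R_p = 0.5916 kΩ.
V_A = 17.2 × 0.5916/1.762 = 5.776 mV.
I(R_c) = V_A / R_c = 5.776/2.06 = 2.804 µA.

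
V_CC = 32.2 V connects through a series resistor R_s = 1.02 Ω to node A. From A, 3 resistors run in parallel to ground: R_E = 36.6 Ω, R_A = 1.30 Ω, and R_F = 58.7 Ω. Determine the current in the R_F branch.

Combine the parallel branches: R_p = (1/36.6 + 1/1.30 + 1/58.7)⁻¹ = 1.229 Ω.
Node voltage V_A = V_CC · R_p/(R_s + R_p) = 32.2 × 0.5465 = 17.60 V.
Branch current I = V_A/R_F = 17.60/58.7 = 0.2998 A.

I ≈ 0.300 A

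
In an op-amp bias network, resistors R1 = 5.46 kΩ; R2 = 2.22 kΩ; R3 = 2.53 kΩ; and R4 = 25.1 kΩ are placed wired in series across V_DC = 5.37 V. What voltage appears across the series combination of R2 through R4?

Total series resistance ΣR = 5.46 + 2.22 + 2.53 + 25.1 = 35.31 kΩ.
R_{R2..R4} = 2.22 + 2.53 + 25.1 = 29.85 kΩ.
By the voltage-divider rule, V = 5.37 × 29.85/35.31 = 4.540 V.

V ≈ 4.54 V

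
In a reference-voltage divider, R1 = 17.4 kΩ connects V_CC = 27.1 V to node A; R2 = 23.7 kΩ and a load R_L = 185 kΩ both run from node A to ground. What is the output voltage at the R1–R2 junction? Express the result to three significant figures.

The load sits in parallel with R2, giving an effective lower resistance R2' = R2·R_L/(R2+R_L) = 21.01 kΩ.
Now apply the divider: V_out = 27.1 × 0.5470 = 14.82 V.

V_out ≈ 14.8 V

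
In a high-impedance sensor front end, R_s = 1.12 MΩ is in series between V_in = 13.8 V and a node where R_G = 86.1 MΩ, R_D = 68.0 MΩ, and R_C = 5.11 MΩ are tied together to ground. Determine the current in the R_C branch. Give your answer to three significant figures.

I ≈ 2.16 µA

Parallel bank: R_p = 1/(1/86.1 + 1/68.0 + 1/5.11) = 4.504 MΩ.
V_A by voltage divider: V_A = 13.8 × 4.504/(1.12 + 4.504) = 11.05 V.
I(R_C) = V_A / R_C = 11.05/5.11 = 2.163 µA.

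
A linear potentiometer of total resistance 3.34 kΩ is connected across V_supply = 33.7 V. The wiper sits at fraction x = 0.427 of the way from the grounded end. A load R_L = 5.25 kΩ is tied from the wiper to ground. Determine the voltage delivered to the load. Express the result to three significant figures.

The pot divides into 1.914 kΩ above the wiper and 1.426 kΩ below.
Lower segment in parallel with the load: 1.426 ‖ 5.25 = 1.122 kΩ.
Loaded-divider output: V_out = 33.7 × 0.3695 = 12.45 V.

V_out ≈ 12.5 V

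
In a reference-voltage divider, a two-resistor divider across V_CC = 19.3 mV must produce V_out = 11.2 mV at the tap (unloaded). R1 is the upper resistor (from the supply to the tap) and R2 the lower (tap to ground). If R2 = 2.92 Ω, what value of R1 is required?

R1 ≈ 2.11 Ω

The divider ratio is R2/(R1+R2) = 11.2/19.3 = 0.5803.
R1 = R2·(1/k − 1) = 2.92 × 0.7232 = 2.112 Ω.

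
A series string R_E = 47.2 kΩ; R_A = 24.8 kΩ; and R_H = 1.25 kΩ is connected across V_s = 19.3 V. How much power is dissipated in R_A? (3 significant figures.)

The common current is I = 19.3/73.25 = 0.2635 mA.
V(R_A) = I·R = 6.534 V; P = V·I = 6.534 × 0.2635 = 1.722 mW.

P ≈ 1.72 mW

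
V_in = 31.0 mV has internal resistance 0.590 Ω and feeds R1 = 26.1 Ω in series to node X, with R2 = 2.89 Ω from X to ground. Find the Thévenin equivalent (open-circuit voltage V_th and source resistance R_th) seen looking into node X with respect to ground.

V_th ≈ 3.03 mV, R_th ≈ 2.61 Ω

R1' = 0.590 + 26.1 = 26.69 Ω (source resistance + R1).
V_th is the unloaded tap voltage: V_in · R2/(R1'+R2) = 31.0 × 0.09770 = 3.029 mV.
With V_in suppressed (replaced by a short), R_th = R1' ‖ R2 = (26.69 × 2.89)/(26.69 + 2.89) = 2.608 Ω.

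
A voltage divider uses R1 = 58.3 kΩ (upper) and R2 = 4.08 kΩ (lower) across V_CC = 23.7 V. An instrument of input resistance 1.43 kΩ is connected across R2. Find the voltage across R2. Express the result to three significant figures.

The load sits in parallel with R2, giving an effective lower resistance R2' = R2·R_L/(R2+R_L) = 1.059 kΩ.
Now apply the divider: V_out = 23.7 × 0.01784 = 0.4228 V.
(Unloaded it would be 1.55 V; the load pulls it down.)

V_out ≈ 0.423 V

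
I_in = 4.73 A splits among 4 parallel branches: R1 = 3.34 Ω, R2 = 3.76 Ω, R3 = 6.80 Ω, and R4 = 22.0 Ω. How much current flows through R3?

I ≈ 0.918 A

Conductances: ΣG = 1/3.34 + 1/3.76 + 1/6.80 + 1/22.0 = 0.7579 (1/Ω).
Current divider: I(R3) = I_in · G_k/ΣG = 4.73 × (0.1471/0.7579) = 4.73 × 0.1940 = 0.9178 A.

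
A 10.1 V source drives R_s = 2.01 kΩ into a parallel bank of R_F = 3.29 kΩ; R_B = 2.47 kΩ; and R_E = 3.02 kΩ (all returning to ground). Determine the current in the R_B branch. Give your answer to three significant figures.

Equivalent of the parallel group: R_p = 0.9616 kΩ.
Node voltage V_A = V_supply · R_p/(R_s + R_p) = 10.1 × 0.3236 = 3.268 V.
Branch current I = V_A/R_B = 3.268/2.47 = 1.323 mA.

I ≈ 1.32 mA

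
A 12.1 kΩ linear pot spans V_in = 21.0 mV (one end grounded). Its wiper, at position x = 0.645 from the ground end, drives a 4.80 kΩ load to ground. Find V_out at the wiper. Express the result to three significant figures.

The pot divides into 4.295 kΩ above the wiper and 7.804 kΩ below.
R_L loads the lower segment: effective lower R = 2.972 kΩ.
Loaded-divider output: V_out = 21.0 × 0.4090 = 8.588 mV.

V_out ≈ 8.59 mV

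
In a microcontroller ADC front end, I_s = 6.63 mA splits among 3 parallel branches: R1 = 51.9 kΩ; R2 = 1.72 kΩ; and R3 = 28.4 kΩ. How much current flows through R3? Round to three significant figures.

I ≈ 0.367 mA

ΣG = 1/51.9 + 1/1.72 + 1/28.4 = 0.6359.
By the current-divider rule, I = I_s · G_k/ΣG = 6.63 × 0.05537 = 0.3671 mA.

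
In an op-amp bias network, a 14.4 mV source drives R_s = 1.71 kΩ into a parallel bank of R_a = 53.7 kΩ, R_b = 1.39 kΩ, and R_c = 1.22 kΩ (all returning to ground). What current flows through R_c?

I ≈ 3.22 µA

Equivalent of the parallel group: R_p = 0.6420 kΩ.
V_A = 14.4 × 0.6420/2.352 = 3.930 mV.
Branch current I = V_A/R_c = 3.930/1.22 = 3.222 µA.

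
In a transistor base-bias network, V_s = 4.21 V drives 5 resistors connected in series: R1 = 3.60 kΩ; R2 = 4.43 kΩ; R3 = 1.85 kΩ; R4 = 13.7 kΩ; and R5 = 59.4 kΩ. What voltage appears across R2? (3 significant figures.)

Series total: ΣR = 3.60 + 4.43 + 1.85 + 13.7 + 59.4 = 82.98 kΩ.
Voltage divider: V = V_s · (4.430 / 82.98) = 4.21 × 0.05339 = 0.2248 V.

V ≈ 0.225 V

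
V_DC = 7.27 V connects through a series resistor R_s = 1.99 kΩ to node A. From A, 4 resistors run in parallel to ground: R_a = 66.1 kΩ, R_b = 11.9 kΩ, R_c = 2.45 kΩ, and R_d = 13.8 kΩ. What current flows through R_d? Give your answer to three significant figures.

Combine the parallel branches: R_p = (1/66.1 + 1/11.9 + 1/2.45 + 1/13.8)⁻¹ = 1.725 kΩ.
V_A by voltage divider: V_A = 7.27 × 1.725/(1.99 + 1.725) = 3.375 V.
I(R_d) = V_A / R_d = 3.375/13.8 = 0.2446 mA.

I ≈ 0.245 mA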